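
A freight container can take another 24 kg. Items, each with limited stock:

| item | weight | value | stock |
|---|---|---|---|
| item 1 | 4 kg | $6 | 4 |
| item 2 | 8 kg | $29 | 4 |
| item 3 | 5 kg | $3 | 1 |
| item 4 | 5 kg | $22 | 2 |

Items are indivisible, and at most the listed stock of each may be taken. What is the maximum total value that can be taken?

Top feasible selections:
- 3×item 2: weight 24, value 87
- 2×item 2 + 1×item 4: weight 21, value 80
- 1×item 1 + 1×item 2 + 2×item 4: weight 22, value 79
Best: $87.

$87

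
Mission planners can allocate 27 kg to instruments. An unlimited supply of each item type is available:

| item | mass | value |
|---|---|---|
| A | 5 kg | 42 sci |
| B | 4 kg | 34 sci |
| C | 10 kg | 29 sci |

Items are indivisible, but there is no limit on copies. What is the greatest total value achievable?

Best value-per-unit is B at 34/4; filling with it alone gives 6×34 = 204.
Optimal mix: 3×A + 3×B → mass 27, value 228.

228 sci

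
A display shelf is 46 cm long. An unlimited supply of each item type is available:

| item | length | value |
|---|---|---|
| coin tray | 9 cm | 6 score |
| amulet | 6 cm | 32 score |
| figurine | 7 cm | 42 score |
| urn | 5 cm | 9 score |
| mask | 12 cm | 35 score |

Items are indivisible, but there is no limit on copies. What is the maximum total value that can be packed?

Best value-per-unit is figurine at 42/7; filling with it alone gives 6×42 = 252.
Optimal mix: 3×amulet + 4×figurine → length 46, value 264.

264 score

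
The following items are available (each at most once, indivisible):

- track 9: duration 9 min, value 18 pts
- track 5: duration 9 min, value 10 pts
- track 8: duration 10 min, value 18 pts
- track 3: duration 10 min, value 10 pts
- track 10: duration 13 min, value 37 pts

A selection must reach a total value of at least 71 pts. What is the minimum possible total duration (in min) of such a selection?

Subsets with value ≥ 71, sorted by total duration:
- track 9+track 8+track 10: duration 32, value 73
- track 9+track 5+track 8+track 10: duration 41, value 83
- track 9+track 5+track 3+track 10: duration 41, value 75
- track 9+track 8+track 3+track 10: duration 42, value 83
Minimum duration: 32 min.

32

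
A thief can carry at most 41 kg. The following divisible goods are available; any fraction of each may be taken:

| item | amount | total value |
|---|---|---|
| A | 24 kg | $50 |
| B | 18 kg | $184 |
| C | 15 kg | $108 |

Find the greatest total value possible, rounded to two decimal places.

308.67

Take in order of value per unit:
- B (184/18 per unit): all 18 → value 184, running total 184.00
- C (108/15 per unit): all 15 → value 108, running total 292.00
- A (50/24 per unit): 8 of 24 → value 8×50/24 = 16.6667, running total 308.67
Total 308.67.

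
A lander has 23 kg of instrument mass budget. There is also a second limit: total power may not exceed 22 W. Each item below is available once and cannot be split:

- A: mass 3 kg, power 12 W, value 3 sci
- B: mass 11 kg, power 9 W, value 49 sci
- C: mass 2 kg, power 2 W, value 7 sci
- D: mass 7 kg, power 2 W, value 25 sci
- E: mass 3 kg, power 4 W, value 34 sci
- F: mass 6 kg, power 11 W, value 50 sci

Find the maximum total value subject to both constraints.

Feasible sets respecting both limits:
- C+D+E+F: mass 18, power 19, value 116
- B+C+D+E: mass 23, power 17, value 115
- D+E+F: mass 16, power 17, value 109
- B+D+E: mass 21, power 15, value 108
Best: 116 sci.

116 sci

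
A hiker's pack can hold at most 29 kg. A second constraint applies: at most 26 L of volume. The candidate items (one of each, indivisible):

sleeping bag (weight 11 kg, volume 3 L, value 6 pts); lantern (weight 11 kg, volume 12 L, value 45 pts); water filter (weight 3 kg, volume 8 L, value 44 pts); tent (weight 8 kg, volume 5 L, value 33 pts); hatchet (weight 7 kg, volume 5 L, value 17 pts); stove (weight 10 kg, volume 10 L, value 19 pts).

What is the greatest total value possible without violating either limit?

122 pts

Feasible sets respecting both limits:
- lantern+water filter+tent: weight 22, volume 25, value 122
- lantern+water filter+hatchet: weight 21, volume 25, value 106
- sleeping bag+water filter+tent+hatchet: weight 29, volume 21, value 100
Best: 122 pts.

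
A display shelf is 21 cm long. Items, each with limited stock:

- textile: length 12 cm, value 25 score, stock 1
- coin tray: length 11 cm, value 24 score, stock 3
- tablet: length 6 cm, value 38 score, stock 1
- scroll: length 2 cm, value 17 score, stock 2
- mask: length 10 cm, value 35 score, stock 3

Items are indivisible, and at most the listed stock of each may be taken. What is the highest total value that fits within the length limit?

107 score

Top feasible selections:
- 1×tablet + 2×scroll + 1×mask: length 20, value 107
- 1×coin tray + 1×tablet + 2×scroll: length 21, value 96
- 1×tablet + 1×scroll + 1×mask: length 18, value 90
- 1×textile + 1×tablet + 1×scroll: length 20, value 80
Best: 107 score.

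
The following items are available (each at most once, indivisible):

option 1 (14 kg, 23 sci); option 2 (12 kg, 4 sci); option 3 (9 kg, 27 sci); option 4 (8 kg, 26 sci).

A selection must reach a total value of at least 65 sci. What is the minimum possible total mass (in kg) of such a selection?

Subsets with value ≥ 65, sorted by total mass:
- option 1+option 3+option 4: mass 31, value 76
- option 1+option 2+option 3+option 4: mass 43, value 80
Minimum mass: 31 kg.

31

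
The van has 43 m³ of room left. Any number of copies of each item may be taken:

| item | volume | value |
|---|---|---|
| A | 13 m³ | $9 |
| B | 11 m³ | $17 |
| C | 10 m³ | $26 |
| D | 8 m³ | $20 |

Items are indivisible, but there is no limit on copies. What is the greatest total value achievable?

$106

Best value-per-unit is C at 26/10; filling with it alone gives 4×26 = 104.
Optimal mix: 1×C + 4×D → volume 42, value 106.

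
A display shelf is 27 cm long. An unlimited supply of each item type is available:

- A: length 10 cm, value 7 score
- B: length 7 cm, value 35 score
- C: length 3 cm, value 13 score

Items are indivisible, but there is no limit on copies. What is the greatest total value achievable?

131 score

Best value-per-unit is B at 35/7; filling with it alone gives 3×35 = 105.
Optimal mix: 3×B + 2×C → length 27, value 131.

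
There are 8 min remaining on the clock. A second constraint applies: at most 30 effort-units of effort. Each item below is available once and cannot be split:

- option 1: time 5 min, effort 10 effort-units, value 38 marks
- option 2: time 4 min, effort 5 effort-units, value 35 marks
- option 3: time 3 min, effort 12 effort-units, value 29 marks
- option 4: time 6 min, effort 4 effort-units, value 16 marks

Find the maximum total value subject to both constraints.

67 marks

Feasible sets respecting both limits:
- option 1+option 3: time 8, effort 22, value 67
- option 2+option 3: time 7, effort 17, value 64
- option 1: time 5, effort 10, value 38
Best: 67 marks.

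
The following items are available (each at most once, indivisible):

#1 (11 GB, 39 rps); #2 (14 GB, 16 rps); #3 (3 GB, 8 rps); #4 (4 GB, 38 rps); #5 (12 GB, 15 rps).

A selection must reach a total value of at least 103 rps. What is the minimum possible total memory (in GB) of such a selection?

41

Subsets with value ≥ 103, sorted by total memory:
- #1+#2+#4+#5: memory 41, value 108
- #1+#2+#3+#4+#5: memory 44, value 116
Minimum memory: 41 GB.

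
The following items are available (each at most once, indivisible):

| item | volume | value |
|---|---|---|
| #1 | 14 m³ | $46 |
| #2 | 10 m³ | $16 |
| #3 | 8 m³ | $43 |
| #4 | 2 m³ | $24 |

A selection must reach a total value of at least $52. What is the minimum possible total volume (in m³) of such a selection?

10

Subsets with value ≥ 52, sorted by total volume:
- #3+#4: volume 10, value 67
- #1+#4: volume 16, value 70
- #2+#3: volume 18, value 59
- #2+#3+#4: volume 20, value 83
Minimum volume: 10 m³.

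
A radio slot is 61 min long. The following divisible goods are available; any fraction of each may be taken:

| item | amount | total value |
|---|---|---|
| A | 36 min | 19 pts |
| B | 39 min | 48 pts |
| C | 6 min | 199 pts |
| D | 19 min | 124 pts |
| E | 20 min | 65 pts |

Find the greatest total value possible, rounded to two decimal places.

407.69

Take in order of value per unit:
- C (199/6 per unit): all 6 → value 199, running total 199.00
- D (124/19 per unit): all 19 → value 124, running total 323.00
- E (65/20 per unit): all 20 → value 65, running total 388.00
- B (48/39 per unit): 16 of 39 → value 16×48/39 = 19.6923, running total 407.69
Total 407.69.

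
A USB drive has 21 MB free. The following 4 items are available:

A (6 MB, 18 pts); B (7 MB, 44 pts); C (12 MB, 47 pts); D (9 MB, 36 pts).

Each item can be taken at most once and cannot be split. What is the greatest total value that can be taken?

Check high-value combinations within 21 MB:
- B+C: size 7+12=19, value 44+47=91
- C+D: size 12+9=21, value 47+36=83
- B+D: size 7+9=16, value 44+36=80
- A+C: size 6+12=18, value 18+47=65
Best: 91 pts.

91 pts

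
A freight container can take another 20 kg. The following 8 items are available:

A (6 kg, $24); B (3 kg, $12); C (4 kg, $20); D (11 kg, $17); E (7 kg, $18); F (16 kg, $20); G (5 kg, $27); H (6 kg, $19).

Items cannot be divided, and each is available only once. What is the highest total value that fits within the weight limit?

$83

Check high-value combinations within 20 kg:
- A+B+C+G: weight 6+3+4+5=18, value 24+12+20+27=83
- A+B+G+H: weight 6+3+5+6=20, value 24+12+27+19=82
- B+C+G+H: weight 3+4+5+6=18, value 12+20+27+19=78
Best: $83.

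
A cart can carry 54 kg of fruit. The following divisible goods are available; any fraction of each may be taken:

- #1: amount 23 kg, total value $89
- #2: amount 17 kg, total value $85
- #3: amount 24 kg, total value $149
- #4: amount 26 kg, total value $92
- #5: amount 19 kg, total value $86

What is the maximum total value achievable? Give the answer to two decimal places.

292.84

Take in order of value per unit:
- #3 (149/24 per unit): all 24 → value 149, running total 149.00
- #2 (85/17 per unit): all 17 → value 85, running total 234.00
- #5 (86/19 per unit): 13 of 19 → value 13×86/19 = 58.8421, running total 292.84
Total 292.84.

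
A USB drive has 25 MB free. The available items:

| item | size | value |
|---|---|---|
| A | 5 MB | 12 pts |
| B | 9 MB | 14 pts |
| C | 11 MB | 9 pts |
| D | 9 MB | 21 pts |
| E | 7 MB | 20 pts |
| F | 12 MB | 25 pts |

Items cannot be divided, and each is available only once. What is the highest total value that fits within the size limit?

57 pts

Check high-value combinations within 25 MB:
- A+E+F: size 5+7+12=24, value 12+20+25=57
- B+D+E: size 9+9+7=25, value 14+21+20=55
- A+D+E: size 5+9+7=21, value 12+21+20=53
- A+B+D: size 5+9+9=23, value 12+14+21=47
- A+B+E: size 5+9+7=21, value 12+14+20=46
Best: 57 pts.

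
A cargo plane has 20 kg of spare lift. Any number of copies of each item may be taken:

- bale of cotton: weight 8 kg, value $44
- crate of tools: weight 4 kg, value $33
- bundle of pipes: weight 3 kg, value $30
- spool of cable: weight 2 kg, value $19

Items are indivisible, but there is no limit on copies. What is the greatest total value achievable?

Best value-per-unit is bundle of pipes at 30/3; filling with it alone gives 6×30 = 180.
Optimal mix: 6×bundle of pipes + 1×spool of cable → weight 20, value 199.

$199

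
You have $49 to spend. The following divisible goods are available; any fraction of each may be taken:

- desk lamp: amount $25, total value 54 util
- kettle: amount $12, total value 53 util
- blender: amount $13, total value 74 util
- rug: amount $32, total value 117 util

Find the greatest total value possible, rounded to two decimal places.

Take in order of value per unit:
- blender (74/13 per unit): all 13 → value 74, running total 74.00
- kettle (53/12 per unit): all 12 → value 53, running total 127.00
- rug (117/32 per unit): 24 of 32 → value 24×117/32 = 87.7500, running total 214.75
Total 214.75.

214.75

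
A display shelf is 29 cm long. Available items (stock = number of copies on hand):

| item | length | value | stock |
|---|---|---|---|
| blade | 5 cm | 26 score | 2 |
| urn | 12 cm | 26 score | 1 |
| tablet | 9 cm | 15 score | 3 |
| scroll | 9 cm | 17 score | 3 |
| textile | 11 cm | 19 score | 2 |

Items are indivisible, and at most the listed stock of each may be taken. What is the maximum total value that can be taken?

86 score

Best selections within length 29 and stock limits:
- 2×blade + 2×scroll: length 28, value 86
- 2×blade + 1×tablet + 1×scroll: length 28, value 84
Best: 86 score.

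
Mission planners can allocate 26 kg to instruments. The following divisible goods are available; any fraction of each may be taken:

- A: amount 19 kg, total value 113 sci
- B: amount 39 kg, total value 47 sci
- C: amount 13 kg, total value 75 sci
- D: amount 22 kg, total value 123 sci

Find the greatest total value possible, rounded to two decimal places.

153.38

Take in order of value per unit:
- A (113/19 per unit): all 19 → value 113, running total 113.00
- C (75/13 per unit): 7 of 13 → value 7×75/13 = 40.3846, running total 153.38
Total 153.38.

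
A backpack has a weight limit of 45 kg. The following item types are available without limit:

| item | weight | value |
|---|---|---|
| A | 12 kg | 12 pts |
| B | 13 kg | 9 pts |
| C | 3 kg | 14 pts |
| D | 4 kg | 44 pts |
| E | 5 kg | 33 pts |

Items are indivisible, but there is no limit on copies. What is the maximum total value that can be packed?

Best value-per-unit is D at 44/4, and filling with it alone uses weight 11×4=44. No mix of the others beats 11×44 = 484.

484 pts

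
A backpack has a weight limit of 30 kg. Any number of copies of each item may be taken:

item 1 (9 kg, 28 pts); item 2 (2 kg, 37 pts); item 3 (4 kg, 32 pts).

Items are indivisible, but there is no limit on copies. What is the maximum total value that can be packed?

Best value-per-unit is item 2 at 37/2, and filling with it alone uses weight 15×2=30. No mix of the others beats 15×37 = 555.

555 pts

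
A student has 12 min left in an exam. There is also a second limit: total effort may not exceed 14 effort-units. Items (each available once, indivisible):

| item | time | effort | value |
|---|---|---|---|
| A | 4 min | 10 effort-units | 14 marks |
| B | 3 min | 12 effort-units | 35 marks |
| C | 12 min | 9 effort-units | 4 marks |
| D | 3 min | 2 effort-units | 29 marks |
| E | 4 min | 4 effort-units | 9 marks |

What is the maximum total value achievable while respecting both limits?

Feasible sets respecting both limits:
- B+D: time 6, effort 14, value 64
- A+D: time 7, effort 12, value 43
- D+E: time 7, effort 6, value 38
Best: 64 marks.

64 marks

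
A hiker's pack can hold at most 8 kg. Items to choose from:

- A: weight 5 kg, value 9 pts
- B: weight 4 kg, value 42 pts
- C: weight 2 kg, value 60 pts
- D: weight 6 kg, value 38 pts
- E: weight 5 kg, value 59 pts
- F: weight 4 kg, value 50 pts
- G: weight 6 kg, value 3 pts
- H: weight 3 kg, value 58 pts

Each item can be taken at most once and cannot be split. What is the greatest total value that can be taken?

119 pts

This is a 0/1 knapsack; check combinations near the capacity.
- C+E: weight 2+5=7, value 60+59=119
- C+H: weight 2+3=5, value 60+58=118
- E+H: weight 5+3=8, value 59+58=117
- C+F: weight 2+4=6, value 60+50=110
Best: 119 pts.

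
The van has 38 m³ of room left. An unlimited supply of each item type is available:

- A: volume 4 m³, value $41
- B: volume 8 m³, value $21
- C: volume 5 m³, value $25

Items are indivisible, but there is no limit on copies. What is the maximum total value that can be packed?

$369

Best value-per-unit is A at 41/4, and filling with it alone uses volume 9×4=36. No mix of the others beats 9×41 = 369.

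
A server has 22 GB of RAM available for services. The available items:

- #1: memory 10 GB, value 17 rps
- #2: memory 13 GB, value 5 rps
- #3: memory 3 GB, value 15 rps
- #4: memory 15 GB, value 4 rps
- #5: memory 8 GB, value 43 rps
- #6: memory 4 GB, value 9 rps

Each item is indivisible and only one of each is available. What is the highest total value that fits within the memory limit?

Check high-value combinations within 22 GB:
- #1+#3+#5: memory 10+3+8=21, value 17+15+43=75
- #1+#5+#6: memory 10+8+4=22, value 17+43+9=69
- #3+#5+#6: memory 3+8+4=15, value 15+43+9=67
- #1+#5: memory 10+8=18, value 17+43=60
- #3+#5: memory 3+8=11, value 15+43=58
Best: 75 rps.

75 rps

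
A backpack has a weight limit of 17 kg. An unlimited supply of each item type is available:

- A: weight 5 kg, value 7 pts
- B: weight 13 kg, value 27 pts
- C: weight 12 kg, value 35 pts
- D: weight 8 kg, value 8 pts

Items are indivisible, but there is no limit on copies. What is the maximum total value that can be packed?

Best value-per-unit is C at 35/12; filling with it alone gives 1×35 = 35.
Optimal mix: 1×A + 1×C → weight 17, value 42.

42 pts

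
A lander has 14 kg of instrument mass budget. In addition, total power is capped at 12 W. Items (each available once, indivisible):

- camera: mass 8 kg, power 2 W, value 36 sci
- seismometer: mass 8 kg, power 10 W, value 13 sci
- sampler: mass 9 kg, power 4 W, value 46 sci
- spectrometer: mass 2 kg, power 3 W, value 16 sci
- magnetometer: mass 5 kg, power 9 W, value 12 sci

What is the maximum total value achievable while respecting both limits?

Feasible sets respecting both limits:
- sampler+spectrometer: mass 11, power 7, value 62
- camera+spectrometer: mass 10, power 5, value 52
- camera+magnetometer: mass 13, power 11, value 48
Best: 62 sci.

62 sci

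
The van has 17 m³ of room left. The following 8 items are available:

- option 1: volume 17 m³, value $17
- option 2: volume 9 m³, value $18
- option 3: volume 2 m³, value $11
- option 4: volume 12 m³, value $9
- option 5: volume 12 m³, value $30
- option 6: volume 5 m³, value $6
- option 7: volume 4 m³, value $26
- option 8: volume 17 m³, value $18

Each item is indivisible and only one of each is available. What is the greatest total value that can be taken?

This is a 0/1 knapsack; check combinations near the capacity.
- option 5+option 7: volume 12+4=16, value 30+26=56
- option 2+option 3+option 7: volume 9+2+4=15, value 18+11+26=55
- option 2+option 7: volume 9+4=13, value 18+26=44
Best: $56.

$56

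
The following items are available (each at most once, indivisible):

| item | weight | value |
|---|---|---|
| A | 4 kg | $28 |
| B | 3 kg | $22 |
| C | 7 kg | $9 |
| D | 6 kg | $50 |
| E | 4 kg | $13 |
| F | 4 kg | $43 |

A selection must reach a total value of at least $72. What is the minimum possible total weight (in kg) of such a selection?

9

Subsets with value ≥ 72, sorted by total weight:
- B+D: weight 9, value 72
- D+F: weight 10, value 93
- A+D: weight 10, value 78
Minimum weight: 9 kg.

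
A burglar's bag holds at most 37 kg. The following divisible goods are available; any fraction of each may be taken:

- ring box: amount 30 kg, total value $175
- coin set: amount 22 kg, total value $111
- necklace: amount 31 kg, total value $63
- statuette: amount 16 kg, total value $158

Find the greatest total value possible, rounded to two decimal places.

Take in order of value per unit:
- statuette (158/16 per unit): all 16 → value 158, running total 158.00
- ring box (175/30 per unit): 21 of 30 → value 21×175/30 = 122.5000, running total 280.50
Total 280.50.

280.50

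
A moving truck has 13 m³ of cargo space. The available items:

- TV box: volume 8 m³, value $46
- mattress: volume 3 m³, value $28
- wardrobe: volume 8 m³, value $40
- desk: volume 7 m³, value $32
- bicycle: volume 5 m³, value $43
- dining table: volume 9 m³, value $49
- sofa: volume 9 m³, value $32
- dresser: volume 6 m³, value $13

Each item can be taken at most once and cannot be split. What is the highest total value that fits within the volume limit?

$89

Check high-value combinations within 13 m³:
- TV box+bicycle: volume 8+5=13, value 46+43=89
- wardrobe+bicycle: volume 8+5=13, value 40+43=83
- mattress+dining table: volume 3+9=12, value 28+49=77
Best: $89.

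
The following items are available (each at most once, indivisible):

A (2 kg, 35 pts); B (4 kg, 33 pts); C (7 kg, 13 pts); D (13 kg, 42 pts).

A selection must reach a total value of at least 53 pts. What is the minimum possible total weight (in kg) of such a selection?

Subsets with value ≥ 53, sorted by total weight:
- A+B: weight 6, value 68
- A+B+C: weight 13, value 81
- A+D: weight 15, value 77
Minimum weight: 6 kg.

6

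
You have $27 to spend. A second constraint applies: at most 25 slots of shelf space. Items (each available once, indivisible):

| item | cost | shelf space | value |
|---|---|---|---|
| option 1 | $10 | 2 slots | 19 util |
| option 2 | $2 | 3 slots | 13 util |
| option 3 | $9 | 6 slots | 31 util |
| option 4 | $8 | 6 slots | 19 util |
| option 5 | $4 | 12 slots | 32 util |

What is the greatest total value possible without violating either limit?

95 util

Feasible sets respecting both limits:
- option 1+option 2+option 3+option 5: cost 25, shelf space 23, value 95
- option 1+option 2+option 4+option 5: cost 24, shelf space 23, value 83
- option 1+option 3+option 5: cost 23, shelf space 20, value 82
- option 3+option 4+option 5: cost 21, shelf space 24, value 82
Best: 95 util.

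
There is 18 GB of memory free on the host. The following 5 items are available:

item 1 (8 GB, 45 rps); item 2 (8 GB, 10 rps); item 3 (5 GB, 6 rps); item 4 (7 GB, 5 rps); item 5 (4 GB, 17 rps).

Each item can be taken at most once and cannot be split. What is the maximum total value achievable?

Check high-value combinations within 18 GB:
- item 1+item 3+item 5: memory 8+5+4=17, value 45+6+17=68
- item 1+item 5: memory 8+4=12, value 45+17=62
- item 1+item 2: memory 8+8=16, value 45+10=55
Best: 68 rps.

68 rps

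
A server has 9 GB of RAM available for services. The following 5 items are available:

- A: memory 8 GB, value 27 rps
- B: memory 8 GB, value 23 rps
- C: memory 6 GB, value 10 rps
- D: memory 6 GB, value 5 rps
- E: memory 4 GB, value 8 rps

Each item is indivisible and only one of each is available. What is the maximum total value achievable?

Check high-value combinations within 9 GB:
- A: memory 8, value 27
- B: memory 8, value 23
- C: memory 6, value 10
- E: memory 4, value 8
Best: 27 rps.

27 rps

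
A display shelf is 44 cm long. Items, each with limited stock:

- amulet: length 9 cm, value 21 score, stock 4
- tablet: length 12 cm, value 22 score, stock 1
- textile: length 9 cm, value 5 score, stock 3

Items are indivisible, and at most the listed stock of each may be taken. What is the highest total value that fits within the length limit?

Top feasible selections:
- 3×amulet + 1×tablet: length 39, value 85
- 4×amulet: length 36, value 84
- 2×amulet + 1×tablet + 1×textile: length 39, value 69
Best: 85 score.

85 score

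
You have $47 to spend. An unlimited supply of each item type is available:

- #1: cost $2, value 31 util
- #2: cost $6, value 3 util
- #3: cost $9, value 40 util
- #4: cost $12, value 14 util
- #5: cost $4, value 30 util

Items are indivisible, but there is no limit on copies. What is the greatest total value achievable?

713 util

Best value-per-unit is #1 at 31/2, and filling with it alone uses cost 23×2=46. No mix of the others beats 23×31 = 713.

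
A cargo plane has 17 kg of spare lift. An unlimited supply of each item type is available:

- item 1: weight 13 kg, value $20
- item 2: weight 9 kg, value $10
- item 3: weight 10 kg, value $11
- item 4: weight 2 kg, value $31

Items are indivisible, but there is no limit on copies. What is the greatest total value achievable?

$248

Best value-per-unit is item 4 at 31/2, and filling with it alone uses weight 8×2=16. No mix of the others beats 8×31 = 248.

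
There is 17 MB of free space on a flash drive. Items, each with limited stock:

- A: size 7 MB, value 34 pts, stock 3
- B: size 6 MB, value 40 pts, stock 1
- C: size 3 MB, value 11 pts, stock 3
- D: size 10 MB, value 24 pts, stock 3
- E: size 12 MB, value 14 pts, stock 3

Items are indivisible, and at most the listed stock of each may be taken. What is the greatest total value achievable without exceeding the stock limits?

85 pts

Top feasible selections:
- 1×A + 1×B + 1×C: size 16, value 85
- 2×A + 1×C: size 17, value 79
- 1×A + 1×B: size 13, value 74
- 1×B + 3×C: size 15, value 73
Best: 85 pts.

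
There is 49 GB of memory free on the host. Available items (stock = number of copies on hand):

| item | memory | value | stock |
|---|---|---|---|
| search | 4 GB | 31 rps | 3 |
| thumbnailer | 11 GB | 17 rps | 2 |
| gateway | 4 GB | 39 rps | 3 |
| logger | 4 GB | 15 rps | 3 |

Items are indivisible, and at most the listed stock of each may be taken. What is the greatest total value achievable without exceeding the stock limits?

272 rps

Top feasible selections:
- 3×search + 1×thumbnailer + 3×gateway + 3×logger: memory 47, value 272
- 3×search + 1×thumbnailer + 3×gateway + 2×logger: memory 43, value 257
Best: 272 rps.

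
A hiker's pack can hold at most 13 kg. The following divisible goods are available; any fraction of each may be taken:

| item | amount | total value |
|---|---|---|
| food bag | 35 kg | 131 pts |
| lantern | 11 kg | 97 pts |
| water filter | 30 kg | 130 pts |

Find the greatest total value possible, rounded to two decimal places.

Take in order of value per unit:
- lantern (97/11 per unit): all 11 → value 97, running total 97.00
- water filter (130/30 per unit): 2 of 30 → value 2×130/30 = 8.6667, running total 105.67
Total 105.67.

105.67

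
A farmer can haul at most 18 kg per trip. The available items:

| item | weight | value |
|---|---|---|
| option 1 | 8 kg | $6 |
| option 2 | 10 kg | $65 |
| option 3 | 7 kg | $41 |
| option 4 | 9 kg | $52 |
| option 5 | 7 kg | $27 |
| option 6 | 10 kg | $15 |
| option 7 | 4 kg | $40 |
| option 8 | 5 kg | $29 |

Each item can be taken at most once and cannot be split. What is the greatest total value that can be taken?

$121

This is a 0/1 knapsack; check combinations near the capacity.
- option 4+option 7+option 8: weight 9+4+5=18, value 52+40+29=121
- option 3+option 7+option 8: weight 7+4+5=16, value 41+40+29=110
- option 3+option 5+option 7: weight 7+7+4=18, value 41+27+40=108
Best: $121.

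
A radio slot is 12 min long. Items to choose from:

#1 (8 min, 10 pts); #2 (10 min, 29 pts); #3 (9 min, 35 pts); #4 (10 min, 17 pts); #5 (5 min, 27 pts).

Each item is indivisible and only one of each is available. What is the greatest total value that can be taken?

Check high-value combinations within 12 min:
- #3: duration 9, value 35
- #2: duration 10, value 29
- #5: duration 5, value 27
- #4: duration 10, value 17
Best: 35 pts.

35 pts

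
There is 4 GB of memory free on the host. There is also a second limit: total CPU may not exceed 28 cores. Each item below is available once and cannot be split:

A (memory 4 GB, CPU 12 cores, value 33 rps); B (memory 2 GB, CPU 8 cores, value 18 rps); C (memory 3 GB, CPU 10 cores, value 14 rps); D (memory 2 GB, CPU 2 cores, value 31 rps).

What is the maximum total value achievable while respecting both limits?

49 rps

Feasible sets respecting both limits:
- B+D: memory 4, CPU 10, value 49
- A: memory 4, CPU 12, value 33
- D: memory 2, CPU 2, value 31
- B: memory 2, CPU 8, value 18
Best: 49 rps.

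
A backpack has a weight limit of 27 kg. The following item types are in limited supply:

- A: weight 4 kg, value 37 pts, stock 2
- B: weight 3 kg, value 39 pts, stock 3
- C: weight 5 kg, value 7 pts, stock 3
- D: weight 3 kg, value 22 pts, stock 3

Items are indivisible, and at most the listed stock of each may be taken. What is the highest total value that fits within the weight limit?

Top feasible selections:
- 2×A + 3×B + 3×D: weight 26, value 257
- 2×A + 3×B + 2×D: weight 23, value 235
Best: 257 pts.

257 pts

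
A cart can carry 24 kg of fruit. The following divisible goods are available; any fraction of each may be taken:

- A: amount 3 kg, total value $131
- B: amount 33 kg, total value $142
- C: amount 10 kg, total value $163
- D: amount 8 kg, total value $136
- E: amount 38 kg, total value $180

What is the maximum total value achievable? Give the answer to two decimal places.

444.21

Take in order of value per unit:
- A (131/3 per unit): all 3 → value 131, running total 131.00
- D (136/8 per unit): all 8 → value 136, running total 267.00
- C (163/10 per unit): all 10 → value 163, running total 430.00
- E (180/38 per unit): 3 of 38 → value 3×180/38 = 14.2105, running total 444.21
Total 444.21.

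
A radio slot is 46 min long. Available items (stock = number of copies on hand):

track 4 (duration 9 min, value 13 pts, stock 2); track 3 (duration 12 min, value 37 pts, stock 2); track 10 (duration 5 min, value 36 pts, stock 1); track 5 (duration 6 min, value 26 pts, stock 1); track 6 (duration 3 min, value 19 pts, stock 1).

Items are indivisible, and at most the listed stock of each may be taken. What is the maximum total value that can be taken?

155 pts

Top feasible selections:
- 2×track 3 + 1×track 10 + 1×track 5 + 1×track 6: duration 38, value 155
- 1×track 4 + 2×track 3 + 1×track 10 + 1×track 5: duration 44, value 149
- 2×track 4 + 1×track 3 + 1×track 10 + 1×track 5 + 1×track 6: duration 44, value 144
Best: 155 pts.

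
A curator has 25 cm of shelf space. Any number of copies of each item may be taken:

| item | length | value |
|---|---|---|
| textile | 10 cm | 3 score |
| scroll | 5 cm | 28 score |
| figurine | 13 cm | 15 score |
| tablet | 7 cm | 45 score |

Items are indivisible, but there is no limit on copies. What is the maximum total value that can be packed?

146 score

Best value-per-unit is tablet at 45/7; filling with it alone gives 3×45 = 135.
Optimal mix: 2×scroll + 2×tablet → length 24, value 146.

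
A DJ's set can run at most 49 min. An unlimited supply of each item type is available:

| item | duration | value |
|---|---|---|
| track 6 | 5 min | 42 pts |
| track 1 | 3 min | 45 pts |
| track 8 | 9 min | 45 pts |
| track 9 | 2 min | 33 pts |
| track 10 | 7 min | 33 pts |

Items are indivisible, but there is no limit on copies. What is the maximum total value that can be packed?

Best value-per-unit is track 9 at 33/2; filling with it alone gives 24×33 = 792.
Optimal mix: 1×track 1 + 23×track 9 → duration 49, value 804.

804 pts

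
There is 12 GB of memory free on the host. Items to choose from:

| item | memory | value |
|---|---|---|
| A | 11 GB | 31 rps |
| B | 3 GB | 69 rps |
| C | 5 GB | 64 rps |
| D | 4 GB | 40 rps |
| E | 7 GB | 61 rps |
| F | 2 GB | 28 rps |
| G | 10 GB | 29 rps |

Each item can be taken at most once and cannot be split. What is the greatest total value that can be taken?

173 rps

Check high-value combinations within 12 GB:
- B+C+D: memory 3+5+4=12, value 69+64+40=173
- B+C+F: memory 3+5+2=10, value 69+64+28=161
- B+E+F: memory 3+7+2=12, value 69+61+28=158
- B+D+F: memory 3+4+2=9, value 69+40+28=137
Best: 173 rps.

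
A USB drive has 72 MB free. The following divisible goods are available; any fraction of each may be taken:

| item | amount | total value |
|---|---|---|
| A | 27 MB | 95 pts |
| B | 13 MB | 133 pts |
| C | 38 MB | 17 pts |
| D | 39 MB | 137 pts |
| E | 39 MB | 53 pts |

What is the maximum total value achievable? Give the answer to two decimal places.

340.41

Take in order of value per unit:
- B (133/13 per unit): all 13 → value 133, running total 133.00
- A (95/27 per unit): all 27 → value 95, running total 228.00
- D (137/39 per unit): 32 of 39 → value 32×137/39 = 112.4103, running total 340.41
Total 340.41.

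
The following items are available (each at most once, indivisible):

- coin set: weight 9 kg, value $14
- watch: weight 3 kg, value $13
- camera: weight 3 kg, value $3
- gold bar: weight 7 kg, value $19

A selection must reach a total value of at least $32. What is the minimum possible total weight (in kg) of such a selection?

Subsets with value ≥ 32, sorted by total weight:
- watch+gold bar: weight 10, value 32
- watch+camera+gold bar: weight 13, value 35
- coin set+gold bar: weight 16, value 33
Minimum weight: 10 kg.

10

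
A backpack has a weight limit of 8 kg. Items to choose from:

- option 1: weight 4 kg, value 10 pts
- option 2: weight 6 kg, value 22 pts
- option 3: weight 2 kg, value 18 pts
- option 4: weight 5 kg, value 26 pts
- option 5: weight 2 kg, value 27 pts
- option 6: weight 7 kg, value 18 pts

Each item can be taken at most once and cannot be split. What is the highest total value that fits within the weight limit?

Check high-value combinations within 8 kg:
- option 1+option 3+option 5: weight 4+2+2=8, value 10+18+27=55
- option 4+option 5: weight 5+2=7, value 26+27=53
- option 2+option 5: weight 6+2=8, value 22+27=49
- option 3+option 5: weight 2+2=4, value 18+27=45
Best: 55 pts.

55 pts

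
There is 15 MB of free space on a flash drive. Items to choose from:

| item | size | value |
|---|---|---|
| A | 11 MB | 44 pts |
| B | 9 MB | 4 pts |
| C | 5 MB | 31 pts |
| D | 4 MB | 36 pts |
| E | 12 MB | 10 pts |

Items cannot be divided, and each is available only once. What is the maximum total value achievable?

This is a 0/1 knapsack; check combinations near the capacity.
- A+D: size 11+4=15, value 44+36=80
- C+D: size 5+4=9, value 31+36=67
- A: size 11, value 44
Best: 80 pts.

80 pts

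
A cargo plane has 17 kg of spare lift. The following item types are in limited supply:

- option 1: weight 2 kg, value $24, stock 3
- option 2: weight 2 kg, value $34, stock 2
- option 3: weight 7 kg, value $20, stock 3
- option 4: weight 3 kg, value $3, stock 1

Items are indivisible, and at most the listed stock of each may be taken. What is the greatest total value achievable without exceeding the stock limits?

$160

Top feasible selections:
- 3×option 1 + 2×option 2 + 1×option 3: weight 17, value 160
- 3×option 1 + 2×option 2 + 1×option 4: weight 13, value 143
- 3×option 1 + 2×option 2: weight 10, value 140
Best: $160.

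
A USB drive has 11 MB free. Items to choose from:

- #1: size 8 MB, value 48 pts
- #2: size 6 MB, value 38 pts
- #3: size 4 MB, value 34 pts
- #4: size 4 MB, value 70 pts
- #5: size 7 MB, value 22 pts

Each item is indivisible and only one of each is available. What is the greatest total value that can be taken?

This is a 0/1 knapsack; check combinations near the capacity.
- #2+#4: size 6+4=10, value 38+70=108
- #3+#4: size 4+4=8, value 34+70=104
- #4+#5: size 4+7=11, value 70+22=92
- #2+#3: size 6+4=10, value 38+34=72
Best: 108 pts.

108 pts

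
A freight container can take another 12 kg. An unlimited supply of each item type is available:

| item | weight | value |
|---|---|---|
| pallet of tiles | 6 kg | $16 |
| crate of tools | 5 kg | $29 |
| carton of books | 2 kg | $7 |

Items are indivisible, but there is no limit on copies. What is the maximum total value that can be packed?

$65

Best value-per-unit is crate of tools at 29/5; filling with it alone gives 2×29 = 58.
Optimal mix: 2×crate of tools + 1×carton of books → weight 12, value 65.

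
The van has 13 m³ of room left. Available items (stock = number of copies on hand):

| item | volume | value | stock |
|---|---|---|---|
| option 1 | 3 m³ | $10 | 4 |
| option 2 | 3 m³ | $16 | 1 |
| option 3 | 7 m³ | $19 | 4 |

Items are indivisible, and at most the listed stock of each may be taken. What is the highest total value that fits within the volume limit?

Top feasible selections:
- 3×option 1 + 1×option 2: volume 12, value 46
- 1×option 1 + 1×option 2 + 1×option 3: volume 13, value 45
- 4×option 1: volume 12, value 40
Best: $46.

$46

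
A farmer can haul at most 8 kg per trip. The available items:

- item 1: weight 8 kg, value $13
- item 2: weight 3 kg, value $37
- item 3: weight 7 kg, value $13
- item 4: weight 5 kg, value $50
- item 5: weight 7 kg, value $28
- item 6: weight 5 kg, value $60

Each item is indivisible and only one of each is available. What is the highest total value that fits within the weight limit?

$97

This is a 0/1 knapsack; check combinations near the capacity.
- item 2+item 6: weight 3+5=8, value 37+60=97
- item 2+item 4: weight 3+5=8, value 37+50=87
- item 6: weight 5, value 60
Best: $97.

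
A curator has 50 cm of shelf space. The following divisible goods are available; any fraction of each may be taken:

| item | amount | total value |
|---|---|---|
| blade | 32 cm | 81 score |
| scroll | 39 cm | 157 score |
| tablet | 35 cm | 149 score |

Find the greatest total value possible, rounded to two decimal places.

Take in order of value per unit:
- tablet (149/35 per unit): all 35 → value 149, running total 149.00
- scroll (157/39 per unit): 15 of 39 → value 15×157/39 = 60.3846, running total 209.38
Total 209.38.

209.38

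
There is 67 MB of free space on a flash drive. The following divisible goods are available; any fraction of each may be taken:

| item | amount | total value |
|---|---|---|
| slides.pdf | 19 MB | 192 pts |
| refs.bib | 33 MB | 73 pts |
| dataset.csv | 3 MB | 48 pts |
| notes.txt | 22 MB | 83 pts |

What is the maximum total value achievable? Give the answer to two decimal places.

373.88

Take in order of value per unit:
- dataset.csv (48/3 per unit): all 3 → value 48, running total 48.00
- slides.pdf (192/19 per unit): all 19 → value 192, running total 240.00
- notes.txt (83/22 per unit): all 22 → value 83, running total 323.00
- refs.bib (73/33 per unit): 23 of 33 → value 23×73/33 = 50.8788, running total 373.88
Total 373.88.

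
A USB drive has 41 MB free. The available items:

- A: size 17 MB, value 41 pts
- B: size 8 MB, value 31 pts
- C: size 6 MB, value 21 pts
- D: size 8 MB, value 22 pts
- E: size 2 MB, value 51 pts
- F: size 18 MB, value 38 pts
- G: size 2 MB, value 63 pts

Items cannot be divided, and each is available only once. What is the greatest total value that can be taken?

Check high-value combinations within 41 MB:
- A+B+D+E+G: size 17+8+8+2+2=37, value 41+31+22+51+63=208
- A+B+C+E+G: size 17+8+6+2+2=35, value 41+31+21+51+63=207
- B+D+E+F+G: size 8+8+2+18+2=38, value 31+22+51+38+63=205
- B+C+E+F+G: size 8+6+2+18+2=36, value 31+21+51+38+63=204
- A+C+D+E+G: size 17+6+8+2+2=35, value 41+21+22+51+63=198
Best: 208 pts.

208 pts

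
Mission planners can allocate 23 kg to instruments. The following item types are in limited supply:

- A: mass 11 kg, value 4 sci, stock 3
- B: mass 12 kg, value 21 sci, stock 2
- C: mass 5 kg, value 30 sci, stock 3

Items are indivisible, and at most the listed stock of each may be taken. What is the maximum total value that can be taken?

90 sci

Top feasible selections:
- 3×C: mass 15, value 90
- 1×B + 2×C: mass 22, value 81
- 1×A + 2×C: mass 21, value 64
Best: 90 sci.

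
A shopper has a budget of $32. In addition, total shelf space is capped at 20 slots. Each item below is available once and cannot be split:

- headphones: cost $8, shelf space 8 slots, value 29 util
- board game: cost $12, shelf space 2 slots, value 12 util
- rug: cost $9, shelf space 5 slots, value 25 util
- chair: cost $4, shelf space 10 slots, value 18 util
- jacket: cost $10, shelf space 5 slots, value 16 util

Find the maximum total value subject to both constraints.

70 util

Feasible sets respecting both limits:
- headphones+rug+jacket: cost 27, shelf space 18, value 70
- headphones+board game+rug: cost 29, shelf space 15, value 66
- headphones+board game+chair: cost 24, shelf space 20, value 59
- rug+chair+jacket: cost 23, shelf space 20, value 59
Best: 70 util.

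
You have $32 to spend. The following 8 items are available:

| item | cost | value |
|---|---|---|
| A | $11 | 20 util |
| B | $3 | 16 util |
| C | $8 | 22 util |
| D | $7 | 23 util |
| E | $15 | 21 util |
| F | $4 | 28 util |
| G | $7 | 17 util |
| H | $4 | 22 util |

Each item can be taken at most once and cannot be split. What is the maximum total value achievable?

Check high-value combinations within $32:
- C+D+F+G+H: cost 8+7+4+7+4=30, value 22+23+28+17+22=112
- B+C+D+F+H: cost 3+8+7+4+4=26, value 16+22+23+28+22=111
- A+B+D+F+H: cost 11+3+7+4+4=29, value 20+16+23+28+22=109
- A+B+C+F+H: cost 11+3+8+4+4=30, value 20+16+22+28+22=108
- B+D+F+G+H: cost 3+7+4+7+4=25, value 16+23+28+17+22=106
Best: 112 util.

112 util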